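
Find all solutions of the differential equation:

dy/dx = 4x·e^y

Separating variables and integrating:
-e^(-y) = 2x² + C

General solution: y = -ln(C - 2x²)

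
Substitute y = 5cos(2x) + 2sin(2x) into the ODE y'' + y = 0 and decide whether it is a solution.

Verification:
y'' = -20cos(2x) - 8sin(2x)
y'' + y ≠ 0 (frequency mismatch: got 4 instead of 1)

No, it is not a solution.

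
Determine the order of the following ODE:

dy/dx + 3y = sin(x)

The order is 1 (highest derivative is of order 1).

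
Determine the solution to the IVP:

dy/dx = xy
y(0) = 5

General solution: y = Ce^(x²/2)
Applying IC y(0) = 5:
Particular solution: y = 5e^(x²/2)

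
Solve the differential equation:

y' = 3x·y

Separating variables and integrating:
ln|y| = 3x^2/2 + C

General solution: y = Ce^(3x^2/2)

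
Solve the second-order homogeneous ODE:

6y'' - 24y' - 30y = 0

Characteristic equation: 6r² - 24r - 30 = 0
Divide by 6: r² - 4r - 5 = 0
Roots: r = 5, -1 (distinct real)
General solution: y = C₁e^(5x) + C₂e^(-x)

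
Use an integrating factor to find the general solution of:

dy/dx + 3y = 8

Using integrating factor method:

General solution: y = 8/3 + Ce^(-3x)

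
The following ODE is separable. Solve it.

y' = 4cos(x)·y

Separating variables and integrating:
ln|y| = 4sin(x) + C

General solution: y = Ce^(4sin(x))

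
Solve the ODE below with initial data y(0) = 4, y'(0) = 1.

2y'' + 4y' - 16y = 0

General solution: y = C₁e^(2x) + C₂e^(-4x)
Applying ICs: C₁ = 17/6, C₂ = 7/6
Particular solution: y = (17/6)e^(2x) + (7/6)e^(-4x)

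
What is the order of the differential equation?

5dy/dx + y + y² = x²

The order is 1 (highest derivative is of order 1).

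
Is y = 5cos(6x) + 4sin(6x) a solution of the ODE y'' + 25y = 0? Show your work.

Verification:
y'' = -180cos(6x) - 144sin(6x)
y'' + 25y ≠ 0 (frequency mismatch: got 36 instead of 25)

No, it is not a solution.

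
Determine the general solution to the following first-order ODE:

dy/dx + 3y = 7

Using integrating factor method:

General solution: y = 7/3 + Ce^(-3x)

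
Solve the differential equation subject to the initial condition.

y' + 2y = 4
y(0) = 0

General solution: y = 2 + Ce^(-2x)
Applying y(0) = 0: C = 0 - 2 = -2
Particular solution: y = 2 - 2e^(-2x)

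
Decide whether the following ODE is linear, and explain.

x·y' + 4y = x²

Linear (y and its derivatives appear to the first power only, no products of y terms)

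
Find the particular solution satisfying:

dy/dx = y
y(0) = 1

General solution: y = Ce^x
Applying IC y(0) = 1:
Particular solution: y = e^x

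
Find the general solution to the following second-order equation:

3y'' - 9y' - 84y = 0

Characteristic equation: 3r² - 9r - 84 = 0
Divide by 3: r² - 3r - 28 = 0
Roots: r = 7, -4 (distinct real)
General solution: y = C₁e^(7x) + C₂e^(-4x)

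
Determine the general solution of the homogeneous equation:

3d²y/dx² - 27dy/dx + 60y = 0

Characteristic equation: 3r² - 27r + 60 = 0
Divide by 3: r² - 9r + 20 = 0
Roots: r = 5, 4 (distinct real)
General solution: y = C₁e^(5x) + C₂e^(4x)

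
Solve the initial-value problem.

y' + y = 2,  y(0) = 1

General solution: y = 2 + Ce^(-x)
Applying y(0) = 1: C = 1 - 2 = -1
Particular solution: y = 2 - e^(-x)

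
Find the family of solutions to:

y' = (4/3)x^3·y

Separating variables and integrating:
ln|y| = x^4/3 + C

General solution: y = Ce^(x^4/3)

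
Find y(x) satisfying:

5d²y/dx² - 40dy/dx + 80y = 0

Characteristic equation: 5r² - 40r + 80 = 0
Divide by 5: r² - 8r + 16 = 0
Factored: (r - 4)² = 0
Repeated root: r = 4
General solution: y = (C₁ + C₂x)e^(4x)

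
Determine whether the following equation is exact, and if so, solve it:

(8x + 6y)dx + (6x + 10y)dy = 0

Verify exactness: ∂M/∂y = ∂N/∂x ✓
Find F(x,y) such that ∂F/∂x = M, ∂F/∂y = N
Solution: 4x² + 6xy + 5y² = C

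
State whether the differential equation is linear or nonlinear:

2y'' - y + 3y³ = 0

Nonlinear (y³ term)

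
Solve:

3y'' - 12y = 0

Characteristic equation: 3r² - 12 = 0
Divide by 3: r² - 4 = 0
Roots: r = 2, -2 (distinct real)
General solution: y = C₁e^(2x) + C₂e^(-2x)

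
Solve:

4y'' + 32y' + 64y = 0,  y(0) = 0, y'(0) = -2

General solution: y = (C₁ + C₂x)e^(-4x)
Repeated root r = -4
Applying ICs: C₁ = 0, C₂ = -2
Particular solution: y = -2xe^(-4x)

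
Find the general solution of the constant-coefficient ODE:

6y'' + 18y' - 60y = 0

Characteristic equation: 6r² + 18r - 60 = 0
Divide by 6: r² + 3r - 10 = 0
Roots: r = 2, -5 (distinct real)
General solution: y = C₁e^(2x) + C₂e^(-5x)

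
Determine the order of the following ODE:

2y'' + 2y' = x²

The order is 2 (highest derivative is of order 2).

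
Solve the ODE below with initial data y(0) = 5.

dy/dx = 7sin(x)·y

General solution: y = Ce^(-7cos(x))
Applying IC y(0) = 5:
Particular solution: y = 5e^(7(1-cos(x)))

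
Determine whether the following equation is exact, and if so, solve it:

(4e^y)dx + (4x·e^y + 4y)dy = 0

Verify exactness: ∂M/∂y = ∂N/∂x ✓
Find F(x,y) such that ∂F/∂x = M, ∂F/∂y = N
Solution: 4x·e^y + 2y² = C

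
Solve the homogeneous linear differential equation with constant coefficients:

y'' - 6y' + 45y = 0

Characteristic equation: r² - 6r + 45 = 0
Roots: r = 3 ± 6i (complex conjugates)
General solution: y = e^(3x)(C₁cos(6x) + C₂sin(6x))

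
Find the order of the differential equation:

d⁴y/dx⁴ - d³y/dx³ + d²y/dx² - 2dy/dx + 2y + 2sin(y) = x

The order is 4 (highest derivative is of order 4).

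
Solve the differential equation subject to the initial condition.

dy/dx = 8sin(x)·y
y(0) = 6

General solution: y = Ce^(-8cos(x))
Applying IC y(0) = 6:
Particular solution: y = 6e^(8(1-cos(x)))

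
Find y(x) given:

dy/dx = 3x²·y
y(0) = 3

General solution: y = Ce^(x³)
Applying IC y(0) = 3:
Particular solution: y = 3e^(x³)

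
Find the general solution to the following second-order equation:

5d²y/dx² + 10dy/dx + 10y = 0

Characteristic equation: 5r² + 10r + 10 = 0
Divide by 5: r² + 2r + 2 = 0
Roots: r = -1 ± i (complex conjugates)
General solution: y = e^(-x)(C₁cos(x) + C₂sin(x))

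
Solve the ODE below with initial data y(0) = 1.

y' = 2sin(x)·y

General solution: y = Ce^(-2cos(x))
Applying IC y(0) = 1:
Particular solution: y = e^(2(1-cos(x)))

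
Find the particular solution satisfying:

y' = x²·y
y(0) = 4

General solution: y = Ce^(x³/3)
Applying IC y(0) = 4:
Particular solution: y = 4e^(x³/3)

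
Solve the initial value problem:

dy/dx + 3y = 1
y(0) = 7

General solution: y = 1/3 + Ce^(-3x)
Applying y(0) = 7: C = 7 - 1/3 = 20/3
Particular solution: y = 1/3 + (20/3)e^(-3x)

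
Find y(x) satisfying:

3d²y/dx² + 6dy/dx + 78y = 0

Characteristic equation: 3r² + 6r + 78 = 0
Divide by 3: r² + 2r + 26 = 0
Roots: r = -1 ± 5i (complex conjugates)
General solution: y = e^(-x)(C₁cos(5x) + C₂sin(5x))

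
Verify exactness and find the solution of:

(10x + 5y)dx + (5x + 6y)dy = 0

Verify exactness: ∂M/∂y = ∂N/∂x ✓
Find F(x,y) such that ∂F/∂x = M, ∂F/∂y = N
Solution: 5x² + 5xy + 3y² = C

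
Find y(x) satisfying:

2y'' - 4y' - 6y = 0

Characteristic equation: 2r² - 4r - 6 = 0
Divide by 2: r² - 2r - 3 = 0
Roots: r = 3, -1 (distinct real)
General solution: y = C₁e^(3x) + C₂e^(-x)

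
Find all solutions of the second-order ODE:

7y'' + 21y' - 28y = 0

Characteristic equation: 7r² + 21r - 28 = 0
Divide by 7: r² + 3r - 4 = 0
Roots: r = 1, -4 (distinct real)
General solution: y = C₁e^x + C₂e^(-4x)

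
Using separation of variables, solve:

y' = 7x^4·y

Separating variables and integrating:
ln|y| = 7x^5/5 + C

General solution: y = Ce^(7x^5/5)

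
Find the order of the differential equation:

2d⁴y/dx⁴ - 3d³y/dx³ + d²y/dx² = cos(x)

The order is 4 (highest derivative is of order 4).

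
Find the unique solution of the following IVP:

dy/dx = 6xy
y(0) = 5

General solution: y = Ce^(3x²)
Applying IC y(0) = 5:
Particular solution: y = 5e^(3x²)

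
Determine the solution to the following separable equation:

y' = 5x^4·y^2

Separating variables and integrating:
-1/y = x^5 + C

General solution: y^-1 = -x^5 + C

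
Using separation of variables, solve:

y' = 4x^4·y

Separating variables and integrating:
ln|y| = 4x^5/5 + C

General solution: y = Ce^(4x^5/5)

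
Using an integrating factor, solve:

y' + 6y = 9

Using integrating factor method:

General solution: y = 3/2 + Ce^(-6x)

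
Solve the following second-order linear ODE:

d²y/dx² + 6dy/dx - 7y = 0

Characteristic equation: r² + 6r - 7 = 0
Roots: r = 1, -7 (distinct real)
General solution: y = C₁e^x + C₂e^(-7x)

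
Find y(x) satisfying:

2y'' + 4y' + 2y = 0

Characteristic equation: 2r² + 4r + 2 = 0
Divide by 2: r² + 2r + 1 = 0
Factored: (r + 1)² = 0
Repeated root: r = -1
General solution: y = (C₁ + C₂x)e^(-x)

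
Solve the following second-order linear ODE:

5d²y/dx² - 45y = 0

Characteristic equation: 5r² - 45 = 0
Divide by 5: r² - 9 = 0
Roots: r = 3, -3 (distinct real)
General solution: y = C₁e^(3x) + C₂e^(-3x)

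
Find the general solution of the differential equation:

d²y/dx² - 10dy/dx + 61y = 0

Characteristic equation: r² - 10r + 61 = 0
Roots: r = 5 ± 6i (complex conjugates)
General solution: y = e^(5x)(C₁cos(6x) + C₂sin(6x))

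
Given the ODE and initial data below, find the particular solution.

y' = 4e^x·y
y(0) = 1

General solution: y = Ce^(4e^x)
Applying IC y(0) = 1:
Particular solution: y = e^(4(e^x - 1))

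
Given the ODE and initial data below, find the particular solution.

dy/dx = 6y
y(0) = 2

General solution: y = Ce^(6x)
Applying IC y(0) = 2:
Particular solution: y = 2e^(6x)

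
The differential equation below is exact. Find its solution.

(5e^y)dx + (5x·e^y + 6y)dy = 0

Verify exactness: ∂M/∂y = ∂N/∂x ✓
Find F(x,y) such that ∂F/∂x = M, ∂F/∂y = N
Solution: 5x·e^y + 3y² = C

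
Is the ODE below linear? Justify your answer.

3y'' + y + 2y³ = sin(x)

No. Nonlinear (y³ term)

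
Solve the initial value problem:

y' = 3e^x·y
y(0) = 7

General solution: y = Ce^(3e^x)
Applying IC y(0) = 7:
Particular solution: y = 7e^(3(e^x - 1))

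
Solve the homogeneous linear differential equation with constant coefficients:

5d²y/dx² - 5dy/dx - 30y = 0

Characteristic equation: 5r² - 5r - 30 = 0
Divide by 5: r² - r - 6 = 0
Roots: r = 3, -2 (distinct real)
General solution: y = C₁e^(3x) + C₂e^(-2x)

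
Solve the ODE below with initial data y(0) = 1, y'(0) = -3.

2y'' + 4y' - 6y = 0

General solution: y = C₁e^x + C₂e^(-3x)
Applying ICs: C₁ = 0, C₂ = 1
Particular solution: y = e^(-3x)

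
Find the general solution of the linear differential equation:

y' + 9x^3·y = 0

Using integrating factor method:

General solution: y = Ce^(-9x^4/4)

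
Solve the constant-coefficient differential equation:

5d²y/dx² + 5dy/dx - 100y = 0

Characteristic equation: 5r² + 5r - 100 = 0
Divide by 5: r² + r - 20 = 0
Roots: r = 4, -5 (distinct real)
General solution: y = C₁e^(4x) + C₂e^(-5x)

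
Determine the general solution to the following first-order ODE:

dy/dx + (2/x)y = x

Using integrating factor method:

General solution: y = (1/4)x^2 + Cx^(-2)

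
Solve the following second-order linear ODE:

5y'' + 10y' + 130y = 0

Characteristic equation: 5r² + 10r + 130 = 0
Divide by 5: r² + 2r + 26 = 0
Roots: r = -1 ± 5i (complex conjugates)
General solution: y = e^(-x)(C₁cos(5x) + C₂sin(5x))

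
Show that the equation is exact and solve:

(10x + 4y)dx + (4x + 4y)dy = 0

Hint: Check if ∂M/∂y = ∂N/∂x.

Verify exactness: ∂M/∂y = ∂N/∂x ✓
Find F(x,y) such that ∂F/∂x = M, ∂F/∂y = N
Solution: 5x² + 4xy + 2y² = C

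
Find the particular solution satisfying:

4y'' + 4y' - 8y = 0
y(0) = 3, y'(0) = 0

General solution: y = C₁e^x + C₂e^(-2x)
Applying ICs: C₁ = 2, C₂ = 1
Particular solution: y = 2e^x + e^(-2x)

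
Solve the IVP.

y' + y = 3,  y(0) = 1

General solution: y = 3 + Ce^(-x)
Applying y(0) = 1: C = 1 - 3 = -2
Particular solution: y = 3 - 2e^(-x)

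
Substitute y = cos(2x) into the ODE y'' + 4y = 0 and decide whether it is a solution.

Verification:
y'' = -4cos(2x)
y'' + 4y = 0 ✓

Yes, it is a solution.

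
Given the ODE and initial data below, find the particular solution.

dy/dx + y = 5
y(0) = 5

General solution: y = 5 + Ce^(-x)
Applying y(0) = 5: C = 5 - 5 = 0
Particular solution: y = 5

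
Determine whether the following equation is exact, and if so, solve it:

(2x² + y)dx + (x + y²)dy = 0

Verify exactness: ∂M/∂y = ∂N/∂x ✓
Find F(x,y) such that ∂F/∂x = M, ∂F/∂y = N
Solution: 2x³/3 + xy + y³/3 = C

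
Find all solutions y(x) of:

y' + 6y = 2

Using integrating factor method:

General solution: y = 1/3 + Ce^(-6x)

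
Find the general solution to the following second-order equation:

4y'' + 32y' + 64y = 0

Characteristic equation: 4r² + 32r + 64 = 0
Divide by 4: r² + 8r + 16 = 0
Factored: (r + 4)² = 0
Repeated root: r = -4
General solution: y = (C₁ + C₂x)e^(-4x)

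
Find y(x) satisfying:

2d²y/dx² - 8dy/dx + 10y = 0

Characteristic equation: 2r² - 8r + 10 = 0
Divide by 2: r² - 4r + 5 = 0
Roots: r = 2 ± i (complex conjugates)
General solution: y = e^(2x)(C₁cos(x) + C₂sin(x))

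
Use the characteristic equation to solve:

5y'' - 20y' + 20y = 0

Characteristic equation: 5r² - 20r + 20 = 0
Divide by 5: r² - 4r + 4 = 0
Factored: (r - 2)² = 0
Repeated root: r = 2
General solution: y = (C₁ + C₂x)e^(2x)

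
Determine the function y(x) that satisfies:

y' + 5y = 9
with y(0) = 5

General solution: y = 9/5 + Ce^(-5x)
Applying y(0) = 5: C = 5 - 9/5 = 16/5
Particular solution: y = 9/5 + (16/5)e^(-5x)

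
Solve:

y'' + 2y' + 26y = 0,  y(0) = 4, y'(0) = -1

General solution: y = e^(-x)(C₁cos(5x) + C₂sin(5x))
Complex roots r = -1 ± 5i
Applying ICs: C₁ = 4, C₂ = 3/5
Particular solution: y = e^(-x)(4cos(5x) + (3/5)sin(5x))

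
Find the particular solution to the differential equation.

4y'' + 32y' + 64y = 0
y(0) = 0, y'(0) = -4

General solution: y = (C₁ + C₂x)e^(-4x)
Repeated root r = -4
Applying ICs: C₁ = 0, C₂ = -4
Particular solution: y = -4xe^(-4x)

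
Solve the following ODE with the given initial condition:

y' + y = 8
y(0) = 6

General solution: y = 8 + Ce^(-x)
Applying y(0) = 6: C = 6 - 8 = -2
Particular solution: y = 8 - 2e^(-x)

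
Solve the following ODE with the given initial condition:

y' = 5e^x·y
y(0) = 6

General solution: y = Ce^(5e^x)
Applying IC y(0) = 6:
Particular solution: y = 6e^(5(e^x - 1))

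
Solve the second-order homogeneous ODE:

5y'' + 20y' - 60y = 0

Characteristic equation: 5r² + 20r - 60 = 0
Divide by 5: r² + 4r - 12 = 0
Roots: r = 2, -6 (distinct real)
General solution: y = C₁e^(2x) + C₂e^(-6x)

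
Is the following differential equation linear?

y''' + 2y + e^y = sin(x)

No. Nonlinear (e^y is nonlinear in y)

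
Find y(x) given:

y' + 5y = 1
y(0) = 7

General solution: y = 1/5 + Ce^(-5x)
Applying y(0) = 7: C = 7 - 1/5 = 34/5
Particular solution: y = 1/5 + (34/5)e^(-5x)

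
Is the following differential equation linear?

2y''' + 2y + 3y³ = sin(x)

No. Nonlinear (y³ term)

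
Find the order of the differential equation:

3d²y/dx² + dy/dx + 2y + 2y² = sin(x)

The order is 2 (highest derivative is of order 2).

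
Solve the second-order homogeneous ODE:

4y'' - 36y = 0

Characteristic equation: 4r² - 36 = 0
Divide by 4: r² - 9 = 0
Roots: r = 3, -3 (distinct real)
General solution: y = C₁e^(3x) + C₂e^(-3x)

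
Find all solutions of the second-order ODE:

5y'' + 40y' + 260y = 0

Characteristic equation: 5r² + 40r + 260 = 0
Divide by 5: r² + 8r + 52 = 0
Roots: r = -4 ± 6i (complex conjugates)
General solution: y = e^(-4x)(C₁cos(6x) + C₂sin(6x))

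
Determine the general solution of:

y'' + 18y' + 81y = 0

Characteristic equation: r² + 18r + 81 = 0
Factored: (r + 9)² = 0
Repeated root: r = -9
General solution: y = (C₁ + C₂x)e^(-9x)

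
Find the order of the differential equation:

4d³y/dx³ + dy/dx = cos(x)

The order is 3 (highest derivative is of order 3).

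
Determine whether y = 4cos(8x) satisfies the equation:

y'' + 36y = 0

Verification:
y'' = -256cos(8x)
y'' + 36y ≠ 0 (frequency mismatch: got 64 instead of 36)

No, it is not a solution.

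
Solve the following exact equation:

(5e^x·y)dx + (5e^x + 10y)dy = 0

Verify exactness: ∂M/∂y = ∂N/∂x ✓
Find F(x,y) such that ∂F/∂x = M, ∂F/∂y = N
Solution: 5e^x·y + 5y² = C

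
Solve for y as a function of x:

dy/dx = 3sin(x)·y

Separating variables and integrating:
ln|y| = -3cos(x) + C

General solution: y = Ce^(-3cos(x))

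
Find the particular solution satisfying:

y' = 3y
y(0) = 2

General solution: y = Ce^(3x)
Applying IC y(0) = 2:
Particular solution: y = 2e^(3x)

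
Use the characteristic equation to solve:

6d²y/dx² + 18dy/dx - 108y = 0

Characteristic equation: 6r² + 18r - 108 = 0
Divide by 6: r² + 3r - 18 = 0
Roots: r = 3, -6 (distinct real)
General solution: y = C₁e^(3x) + C₂e^(-6x)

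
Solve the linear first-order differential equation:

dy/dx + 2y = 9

Using integrating factor method:

General solution: y = 9/2 + Ce^(-2x)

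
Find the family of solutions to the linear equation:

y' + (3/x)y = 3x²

Using integrating factor method:

General solution: y = (1/2)x^3 + Cx^(-3)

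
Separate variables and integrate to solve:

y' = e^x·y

Separating variables and integrating:
ln|y| = e^x + C

General solution: y = Ce^(e^x)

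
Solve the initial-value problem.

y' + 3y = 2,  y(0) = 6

General solution: y = 2/3 + Ce^(-3x)
Applying y(0) = 6: C = 6 - 2/3 = 16/3
Particular solution: y = 2/3 + (16/3)e^(-3x)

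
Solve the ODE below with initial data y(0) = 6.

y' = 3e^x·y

General solution: y = Ce^(3e^x)
Applying IC y(0) = 6:
Particular solution: y = 6e^(3(e^x - 1))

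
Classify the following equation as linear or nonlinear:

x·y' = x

Linear (y and its derivatives appear to the first power only, no products of y terms)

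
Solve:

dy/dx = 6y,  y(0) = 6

General solution: y = Ce^(6x)
Applying IC y(0) = 6:
Particular solution: y = 6e^(6x)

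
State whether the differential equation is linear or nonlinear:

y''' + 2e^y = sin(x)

Nonlinear (e^y is nonlinear in y)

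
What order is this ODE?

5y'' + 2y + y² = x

The order is 2 (highest derivative is of order 2).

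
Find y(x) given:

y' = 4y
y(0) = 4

General solution: y = Ce^(4x)
Applying IC y(0) = 4:
Particular solution: y = 4e^(4x)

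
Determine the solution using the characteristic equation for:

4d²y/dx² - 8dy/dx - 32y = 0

Characteristic equation: 4r² - 8r - 32 = 0
Divide by 4: r² - 2r - 8 = 0
Roots: r = 4, -2 (distinct real)
General solution: y = C₁e^(4x) + C₂e^(-2x)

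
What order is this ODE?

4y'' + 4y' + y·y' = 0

The order is 2 (highest derivative is of order 2).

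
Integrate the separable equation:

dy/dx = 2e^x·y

Separating variables and integrating:
ln|y| = 2e^x + C

General solution: y = Ce^(2e^x)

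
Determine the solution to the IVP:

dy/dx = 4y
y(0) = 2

General solution: y = Ce^(4x)
Applying IC y(0) = 2:
Particular solution: y = 2e^(4x)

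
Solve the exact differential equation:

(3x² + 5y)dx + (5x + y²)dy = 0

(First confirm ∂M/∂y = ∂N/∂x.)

Verify exactness: ∂M/∂y = ∂N/∂x ✓
Find F(x,y) such that ∂F/∂x = M, ∂F/∂y = N
Solution: x³ + 5xy + y³/3 = C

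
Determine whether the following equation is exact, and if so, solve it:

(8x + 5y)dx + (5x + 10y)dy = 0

Verify exactness: ∂M/∂y = ∂N/∂x ✓
Find F(x,y) such that ∂F/∂x = M, ∂F/∂y = N
Solution: 4x² + 5xy + 5y² = C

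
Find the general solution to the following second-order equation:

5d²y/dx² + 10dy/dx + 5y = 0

Characteristic equation: 5r² + 10r + 5 = 0
Divide by 5: r² + 2r + 1 = 0
Factored: (r + 1)² = 0
Repeated root: r = -1
General solution: y = (C₁ + C₂x)e^(-x)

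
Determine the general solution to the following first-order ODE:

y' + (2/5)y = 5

Using integrating factor method:

General solution: y = 25/2 + Ce^(-2x/5)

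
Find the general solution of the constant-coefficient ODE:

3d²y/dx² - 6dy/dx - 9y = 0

Characteristic equation: 3r² - 6r - 9 = 0
Divide by 3: r² - 2r - 3 = 0
Roots: r = 3, -1 (distinct real)
General solution: y = C₁e^(3x) + C₂e^(-x)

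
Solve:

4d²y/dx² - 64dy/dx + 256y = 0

Characteristic equation: 4r² - 64r + 256 = 0
Divide by 4: r² - 16r + 64 = 0
Factored: (r - 8)² = 0
Repeated root: r = 8
General solution: y = (C₁ + C₂x)e^(8x)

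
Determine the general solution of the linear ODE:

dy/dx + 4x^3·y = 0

Using integrating factor method:

General solution: y = Ce^(-x^4)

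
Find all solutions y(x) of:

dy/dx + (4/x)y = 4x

Using integrating factor method:

General solution: y = (2/3)x^2 + Cx^(-4)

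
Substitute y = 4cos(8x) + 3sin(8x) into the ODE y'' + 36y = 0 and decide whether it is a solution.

Verification:
y'' = -256cos(8x) - 192sin(8x)
y'' + 36y ≠ 0 (frequency mismatch: got 64 instead of 36)

No, it is not a solution.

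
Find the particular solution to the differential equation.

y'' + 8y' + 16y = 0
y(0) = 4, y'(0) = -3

General solution: y = (C₁ + C₂x)e^(-4x)
Repeated root r = -4
Applying ICs: C₁ = 4, C₂ = 13
Particular solution: y = (4 + 13x)e^(-4x)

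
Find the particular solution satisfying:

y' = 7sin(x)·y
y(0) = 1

General solution: y = Ce^(-7cos(x))
Applying IC y(0) = 1:
Particular solution: y = e^(7(1-cos(x)))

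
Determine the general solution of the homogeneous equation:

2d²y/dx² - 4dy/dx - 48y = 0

Characteristic equation: 2r² - 4r - 48 = 0
Divide by 2: r² - 2r - 24 = 0
Roots: r = 6, -4 (distinct real)
General solution: y = C₁e^(6x) + C₂e^(-4x)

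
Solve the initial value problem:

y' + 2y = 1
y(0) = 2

General solution: y = 1/2 + Ce^(-2x)
Applying y(0) = 2: C = 2 - 1/2 = 3/2
Particular solution: y = 1/2 + (3/2)e^(-2x)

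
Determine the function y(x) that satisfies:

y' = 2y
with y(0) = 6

General solution: y = Ce^(2x)
Applying IC y(0) = 6:
Particular solution: y = 6e^(2x)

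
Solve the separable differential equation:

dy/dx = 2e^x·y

Separating variables and integrating:
ln|y| = 2e^x + C

General solution: y = Ce^(2e^x)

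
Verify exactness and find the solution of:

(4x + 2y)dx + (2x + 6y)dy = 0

Verify exactness: ∂M/∂y = ∂N/∂x ✓
Find F(x,y) such that ∂F/∂x = M, ∂F/∂y = N
Solution: 2x² + 2xy + 3y² = C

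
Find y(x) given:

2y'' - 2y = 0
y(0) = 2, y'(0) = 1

General solution: y = C₁e^x + C₂e^(-x)
Applying ICs: C₁ = 3/2, C₂ = 1/2
Particular solution: y = (3/2)e^x + (1/2)e^(-x)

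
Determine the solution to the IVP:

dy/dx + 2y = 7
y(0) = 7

General solution: y = 7/2 + Ce^(-2x)
Applying y(0) = 7: C = 7 - 7/2 = 7/2
Particular solution: y = 7/2 + (7/2)e^(-2x)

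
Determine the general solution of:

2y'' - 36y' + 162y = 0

Characteristic equation: 2r² - 36r + 162 = 0
Divide by 2: r² - 18r + 81 = 0
Factored: (r - 9)² = 0
Repeated root: r = 9
General solution: y = (C₁ + C₂x)e^(9x)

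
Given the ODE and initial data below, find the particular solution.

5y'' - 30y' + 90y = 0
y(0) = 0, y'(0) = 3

General solution: y = e^(3x)(C₁cos(3x) + C₂sin(3x))
Complex roots r = 3 ± 3i
Applying ICs: C₁ = 0, C₂ = 1
Particular solution: y = e^(3x)(sin(3x))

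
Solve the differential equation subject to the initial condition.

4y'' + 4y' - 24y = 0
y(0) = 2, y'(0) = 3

General solution: y = C₁e^(2x) + C₂e^(-3x)
Applying ICs: C₁ = 9/5, C₂ = 1/5
Particular solution: y = (9/5)e^(2x) + (1/5)e^(-3x)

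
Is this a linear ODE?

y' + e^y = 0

No. Nonlinear (e^y is nonlinear in y)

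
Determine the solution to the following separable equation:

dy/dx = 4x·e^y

Separating variables and integrating:
-e^(-y) = 2x² + C

General solution: y = -ln(C - 2x²)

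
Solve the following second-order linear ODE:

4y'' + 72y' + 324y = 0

Characteristic equation: 4r² + 72r + 324 = 0
Divide by 4: r² + 18r + 81 = 0
Factored: (r + 9)² = 0
Repeated root: r = -9
General solution: y = (C₁ + C₂x)e^(-9x)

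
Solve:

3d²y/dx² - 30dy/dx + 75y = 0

Characteristic equation: 3r² - 30r + 75 = 0
Divide by 3: r² - 10r + 25 = 0
Factored: (r - 5)² = 0
Repeated root: r = 5
General solution: y = (C₁ + C₂x)e^(5x)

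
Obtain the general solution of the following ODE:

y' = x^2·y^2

Separating variables and integrating:
-1/y = x^3/3 + C

General solution: y^-1 = (-1/3)x^3 + C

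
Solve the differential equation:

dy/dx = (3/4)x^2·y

Separating variables and integrating:
ln|y| = x^3/4 + C

General solution: y = Ce^(x^3/4)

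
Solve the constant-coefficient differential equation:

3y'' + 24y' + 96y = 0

Characteristic equation: 3r² + 24r + 96 = 0
Divide by 3: r² + 8r + 32 = 0
Roots: r = -4 ± 4i (complex conjugates)
General solution: y = e^(-4x)(C₁cos(4x) + C₂sin(4x))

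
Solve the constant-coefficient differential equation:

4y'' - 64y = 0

Characteristic equation: 4r² - 64 = 0
Divide by 4: r² - 16 = 0
Roots: r = 4, -4 (distinct real)
General solution: y = C₁e^(4x) + C₂e^(-4x)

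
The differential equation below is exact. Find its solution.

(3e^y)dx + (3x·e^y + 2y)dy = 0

Verify exactness: ∂M/∂y = ∂N/∂x ✓
Find F(x,y) such that ∂F/∂x = M, ∂F/∂y = N
Solution: 3x·e^y + y² = C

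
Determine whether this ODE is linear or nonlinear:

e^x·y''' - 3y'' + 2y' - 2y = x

Linear (y and its derivatives appear to the first power only, no products of y terms)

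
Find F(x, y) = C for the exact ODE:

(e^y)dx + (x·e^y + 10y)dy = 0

Verify exactness: ∂M/∂y = ∂N/∂x ✓
Find F(x,y) such that ∂F/∂x = M, ∂F/∂y = N
Solution: x·e^y + 5y² = C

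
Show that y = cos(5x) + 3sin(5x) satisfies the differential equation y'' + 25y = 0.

Verification:
y'' = -25cos(5x) - 75sin(5x)
y'' + 25y = 0 ✓

Yes, it is a solution.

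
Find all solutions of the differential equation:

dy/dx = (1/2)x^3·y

Separating variables and integrating:
ln|y| = x^4/8 + C

General solution: y = Ce^(x^4/8)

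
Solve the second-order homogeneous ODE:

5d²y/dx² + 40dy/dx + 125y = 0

Characteristic equation: 5r² + 40r + 125 = 0
Divide by 5: r² + 8r + 25 = 0
Roots: r = -4 ± 3i (complex conjugates)
General solution: y = e^(-4x)(C₁cos(3x) + C₂sin(3x))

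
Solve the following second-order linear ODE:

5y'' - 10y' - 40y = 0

Characteristic equation: 5r² - 10r - 40 = 0
Divide by 5: r² - 2r - 8 = 0
Roots: r = 4, -2 (distinct real)
General solution: y = C₁e^(4x) + C₂e^(-2x)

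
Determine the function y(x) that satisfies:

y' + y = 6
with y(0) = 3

General solution: y = 6 + Ce^(-x)
Applying y(0) = 3: C = 3 - 6 = -3
Particular solution: y = 6 - 3e^(-x)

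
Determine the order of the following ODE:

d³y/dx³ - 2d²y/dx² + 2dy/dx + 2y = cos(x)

The order is 3 (highest derivative is of order 3).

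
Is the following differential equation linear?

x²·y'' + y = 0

Yes. Linear (y and its derivatives appear to the first power only, no products of y terms)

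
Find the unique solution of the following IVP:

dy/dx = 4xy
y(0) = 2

General solution: y = Ce^(2x²)
Applying IC y(0) = 2:
Particular solution: y = 2e^(2x²)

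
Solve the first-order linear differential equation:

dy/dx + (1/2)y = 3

Using integrating factor method:

General solution: y = 6 + Ce^(-x/2)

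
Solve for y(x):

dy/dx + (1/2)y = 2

Using integrating factor method:

General solution: y = 4 + Ce^(-x/2)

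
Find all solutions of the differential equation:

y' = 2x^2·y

Separating variables and integrating:
ln|y| = 2x^3/3 + C

General solution: y = Ce^(2x^3/3)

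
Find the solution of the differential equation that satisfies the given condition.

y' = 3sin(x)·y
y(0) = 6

General solution: y = Ce^(-3cos(x))
Applying IC y(0) = 6:
Particular solution: y = 6e^(3(1-cos(x)))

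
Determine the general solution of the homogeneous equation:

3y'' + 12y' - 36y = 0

Characteristic equation: 3r² + 12r - 36 = 0
Divide by 3: r² + 4r - 12 = 0
Roots: r = 2, -6 (distinct real)
General solution: y = C₁e^(2x) + C₂e^(-6x)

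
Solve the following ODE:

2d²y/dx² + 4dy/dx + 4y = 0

Characteristic equation: 2r² + 4r + 4 = 0
Divide by 2: r² + 2r + 2 = 0
Roots: r = -1 ± i (complex conjugates)
General solution: y = e^(-x)(C₁cos(x) + C₂sin(x))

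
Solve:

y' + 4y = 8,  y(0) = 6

General solution: y = 2 + Ce^(-4x)
Applying y(0) = 6: C = 6 - 2 = 4
Particular solution: y = 2 + 4e^(-4x)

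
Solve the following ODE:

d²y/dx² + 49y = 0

Characteristic equation: r² + 49 = 0
Roots: r = ±7i (complex conjugates)
General solution: y = C₁cos(7x) + C₂sin(7x)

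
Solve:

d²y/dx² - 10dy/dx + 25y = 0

Characteristic equation: r² - 10r + 25 = 0
Factored: (r - 5)² = 0
Repeated root: r = 5
General solution: y = (C₁ + C₂x)e^(5x)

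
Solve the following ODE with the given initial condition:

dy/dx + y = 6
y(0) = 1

General solution: y = 6 + Ce^(-x)
Applying y(0) = 1: C = 1 - 6 = -5
Particular solution: y = 6 - 5e^(-x)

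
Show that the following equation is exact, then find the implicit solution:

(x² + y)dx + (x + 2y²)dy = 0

Verify exactness: ∂M/∂y = ∂N/∂x ✓
Find F(x,y) such that ∂F/∂x = M, ∂F/∂y = N
Solution: x³/3 + xy + 2y³/3 = C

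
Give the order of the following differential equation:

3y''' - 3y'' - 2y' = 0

The order is 3 (highest derivative is of order 3).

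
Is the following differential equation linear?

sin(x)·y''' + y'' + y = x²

Yes. Linear (y and its derivatives appear to the first power only, no products of y terms)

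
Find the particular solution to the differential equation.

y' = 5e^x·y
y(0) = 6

General solution: y = Ce^(5e^x)
Applying IC y(0) = 6:
Particular solution: y = 6e^(5(e^x - 1))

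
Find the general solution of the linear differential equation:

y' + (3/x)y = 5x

Using integrating factor method:

General solution: y = x^2 + Cx^(-3)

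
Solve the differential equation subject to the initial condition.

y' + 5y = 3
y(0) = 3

General solution: y = 3/5 + Ce^(-5x)
Applying y(0) = 3: C = 3 - 3/5 = 12/5
Particular solution: y = 3/5 + (12/5)e^(-5x)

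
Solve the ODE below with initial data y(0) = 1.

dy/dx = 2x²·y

General solution: y = Ce^(2x³/3)
Applying IC y(0) = 1:
Particular solution: y = e^(2x³/3)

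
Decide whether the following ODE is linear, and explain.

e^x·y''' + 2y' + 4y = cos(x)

Linear (y and its derivatives appear to the first power only, no products of y terms)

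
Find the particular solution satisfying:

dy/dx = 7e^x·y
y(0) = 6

General solution: y = Ce^(7e^x)
Applying IC y(0) = 6:
Particular solution: y = 6e^(7(e^x - 1))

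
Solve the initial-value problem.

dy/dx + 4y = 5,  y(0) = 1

General solution: y = 5/4 + Ce^(-4x)
Applying y(0) = 1: C = 1 - 5/4 = -1/4
Particular solution: y = 5/4 - (1/4)e^(-4x)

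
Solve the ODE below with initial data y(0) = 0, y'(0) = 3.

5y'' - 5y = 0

General solution: y = C₁e^x + C₂e^(-x)
Applying ICs: C₁ = 3/2, C₂ = -3/2
Particular solution: y = (3/2)e^x - (3/2)e^(-x)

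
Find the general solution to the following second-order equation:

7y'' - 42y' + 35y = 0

Characteristic equation: 7r² - 42r + 35 = 0
Divide by 7: r² - 6r + 5 = 0
Roots: r = 5, 1 (distinct real)
General solution: y = C₁e^(5x) + C₂e^x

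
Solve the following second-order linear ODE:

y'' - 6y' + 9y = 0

Characteristic equation: r² - 6r + 9 = 0
Factored: (r - 3)² = 0
Repeated root: r = 3
General solution: y = (C₁ + C₂x)e^(3x)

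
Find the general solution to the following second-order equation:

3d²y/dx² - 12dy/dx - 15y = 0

Characteristic equation: 3r² - 12r - 15 = 0
Divide by 3: r² - 4r - 5 = 0
Roots: r = 5, -1 (distinct real)
General solution: y = C₁e^(5x) + C₂e^(-x)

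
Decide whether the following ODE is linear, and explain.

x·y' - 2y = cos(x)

Linear (y and its derivatives appear to the first power only, no products of y terms)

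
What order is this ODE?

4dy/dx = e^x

The order is 1 (highest derivative is of order 1).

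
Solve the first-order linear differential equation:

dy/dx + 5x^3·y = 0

Using integrating factor method:

General solution: y = Ce^(-5x^4/4)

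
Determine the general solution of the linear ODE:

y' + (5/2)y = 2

Using integrating factor method:

General solution: y = 4/5 + Ce^(-5x/2)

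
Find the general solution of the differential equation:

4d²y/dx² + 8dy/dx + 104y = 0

Characteristic equation: 4r² + 8r + 104 = 0
Divide by 4: r² + 2r + 26 = 0
Roots: r = -1 ± 5i (complex conjugates)
General solution: y = e^(-x)(C₁cos(5x) + C₂sin(5x))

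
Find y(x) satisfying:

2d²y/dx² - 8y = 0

Characteristic equation: 2r² - 8 = 0
Divide by 2: r² - 4 = 0
Roots: r = 2, -2 (distinct real)
General solution: y = C₁e^(2x) + C₂e^(-2x)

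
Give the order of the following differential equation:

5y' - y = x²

The order is 1 (highest derivative is of order 1).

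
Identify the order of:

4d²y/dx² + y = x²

The order is 2 (highest derivative is of order 2).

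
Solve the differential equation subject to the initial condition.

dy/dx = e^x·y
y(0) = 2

General solution: y = Ce^(e^x)
Applying IC y(0) = 2:
Particular solution: y = 2e^(e^x - 1)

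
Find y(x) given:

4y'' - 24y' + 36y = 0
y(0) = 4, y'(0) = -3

General solution: y = (C₁ + C₂x)e^(3x)
Repeated root r = 3
Applying ICs: C₁ = 4, C₂ = -15
Particular solution: y = (4 - 15x)e^(3x)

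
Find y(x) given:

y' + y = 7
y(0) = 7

General solution: y = 7 + Ce^(-x)
Applying y(0) = 7: C = 7 - 7 = 0
Particular solution: y = 7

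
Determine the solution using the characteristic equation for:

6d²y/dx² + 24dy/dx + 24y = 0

Characteristic equation: 6r² + 24r + 24 = 0
Divide by 6: r² + 4r + 4 = 0
Factored: (r + 2)² = 0
Repeated root: r = -2
General solution: y = (C₁ + C₂x)e^(-2x)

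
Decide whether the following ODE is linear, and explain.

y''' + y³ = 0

Nonlinear (y³ term)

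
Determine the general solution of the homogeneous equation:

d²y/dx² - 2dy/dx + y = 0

Characteristic equation: r² - 2r + 1 = 0
Factored: (r - 1)² = 0
Repeated root: r = 1
General solution: y = (C₁ + C₂x)e^x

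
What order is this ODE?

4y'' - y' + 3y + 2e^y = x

The order is 2 (highest derivative is of order 2).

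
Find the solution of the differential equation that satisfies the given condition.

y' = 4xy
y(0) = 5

General solution: y = Ce^(2x²)
Applying IC y(0) = 5:
Particular solution: y = 5e^(2x²)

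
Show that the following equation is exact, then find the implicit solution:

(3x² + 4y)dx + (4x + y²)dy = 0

Verify exactness: ∂M/∂y = ∂N/∂x ✓
Find F(x,y) such that ∂F/∂x = M, ∂F/∂y = N
Solution: x³ + 4xy + y³/3 = C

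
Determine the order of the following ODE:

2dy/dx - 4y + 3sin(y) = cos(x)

The order is 1 (highest derivative is of order 1).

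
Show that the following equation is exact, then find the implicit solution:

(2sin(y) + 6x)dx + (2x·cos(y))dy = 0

Verify exactness: ∂M/∂y = ∂N/∂x ✓
Find F(x,y) such that ∂F/∂x = M, ∂F/∂y = N
Solution: 2x·sin(y) + 3x² = C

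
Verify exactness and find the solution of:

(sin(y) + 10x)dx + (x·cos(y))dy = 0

Verify exactness: ∂M/∂y = ∂N/∂x ✓
Find F(x,y) such that ∂F/∂x = M, ∂F/∂y = N
Solution: x·sin(y) + 5x² = C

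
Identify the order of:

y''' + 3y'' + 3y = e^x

The order is 3 (highest derivative is of order 3).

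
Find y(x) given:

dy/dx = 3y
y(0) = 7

General solution: y = Ce^(3x)
Applying IC y(0) = 7:
Particular solution: y = 7e^(3x)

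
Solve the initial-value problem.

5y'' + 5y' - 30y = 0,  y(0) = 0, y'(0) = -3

General solution: y = C₁e^(2x) + C₂e^(-3x)
Applying ICs: C₁ = -3/5, C₂ = 3/5
Particular solution: y = -(3/5)e^(2x) + (3/5)e^(-3x)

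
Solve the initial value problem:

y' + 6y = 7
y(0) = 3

General solution: y = 7/6 + Ce^(-6x)
Applying y(0) = 3: C = 3 - 7/6 = 11/6
Particular solution: y = 7/6 + (11/6)e^(-6x)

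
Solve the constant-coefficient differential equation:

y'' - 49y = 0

Characteristic equation: r² - 49 = 0
Roots: r = 7, -7 (distinct real)
General solution: y = C₁e^(7x) + C₂e^(-7x)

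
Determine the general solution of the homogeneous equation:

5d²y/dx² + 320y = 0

Characteristic equation: 5r² + 320 = 0
Divide by 5: r² + 64 = 0
Roots: r = ±8i (complex conjugates)
General solution: y = C₁cos(8x) + C₂sin(8x)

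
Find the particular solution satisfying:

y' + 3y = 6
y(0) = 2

General solution: y = 2 + Ce^(-3x)
Applying y(0) = 2: C = 2 - 2 = 0
Particular solution: y = 2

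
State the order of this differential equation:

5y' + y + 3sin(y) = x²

The order is 1 (highest derivative is of order 1).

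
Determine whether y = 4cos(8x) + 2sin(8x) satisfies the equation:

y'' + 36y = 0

Verification:
y'' = -256cos(8x) - 128sin(8x)
y'' + 36y ≠ 0 (frequency mismatch: got 64 instead of 36)

No, it is not a solution.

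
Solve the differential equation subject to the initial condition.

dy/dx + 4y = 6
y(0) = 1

General solution: y = 3/2 + Ce^(-4x)
Applying y(0) = 1: C = 1 - 3/2 = -1/2
Particular solution: y = 3/2 - (1/2)e^(-4x)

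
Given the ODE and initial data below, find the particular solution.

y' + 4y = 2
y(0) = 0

General solution: y = 1/2 + Ce^(-4x)
Applying y(0) = 0: C = 0 - 1/2 = -1/2
Particular solution: y = 1/2 - (1/2)e^(-4x)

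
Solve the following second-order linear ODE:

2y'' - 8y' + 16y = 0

Characteristic equation: 2r² - 8r + 16 = 0
Divide by 2: r² - 4r + 8 = 0
Roots: r = 2 ± 2i (complex conjugates)
General solution: y = e^(2x)(C₁cos(2x) + C₂sin(2x))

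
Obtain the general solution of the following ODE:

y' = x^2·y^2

Separating variables and integrating:
-1/y = x^3/3 + C

General solution: y^-1 = (-1/3)x^3 + C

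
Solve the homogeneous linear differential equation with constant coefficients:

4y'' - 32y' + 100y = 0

Characteristic equation: 4r² - 32r + 100 = 0
Divide by 4: r² - 8r + 25 = 0
Roots: r = 4 ± 3i (complex conjugates)
General solution: y = e^(4x)(C₁cos(3x) + C₂sin(3x))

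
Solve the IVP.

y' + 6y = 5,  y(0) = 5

General solution: y = 5/6 + Ce^(-6x)
Applying y(0) = 5: C = 5 - 5/6 = 25/6
Particular solution: y = 5/6 + (25/6)e^(-6x)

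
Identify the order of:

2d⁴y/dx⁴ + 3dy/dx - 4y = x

The order is 4 (highest derivative is of order 4).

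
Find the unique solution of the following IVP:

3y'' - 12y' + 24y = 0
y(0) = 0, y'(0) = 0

General solution: y = e^(2x)(C₁cos(2x) + C₂sin(2x))
Complex roots r = 2 ± 2i
Applying ICs: C₁ = 0, C₂ = 0
Particular solution: y = 0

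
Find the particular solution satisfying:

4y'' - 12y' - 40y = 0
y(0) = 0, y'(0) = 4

General solution: y = C₁e^(5x) + C₂e^(-2x)
Applying ICs: C₁ = 4/7, C₂ = -4/7
Particular solution: y = (4/7)e^(5x) - (4/7)e^(-2x)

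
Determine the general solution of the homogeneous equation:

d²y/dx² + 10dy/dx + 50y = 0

Characteristic equation: r² + 10r + 50 = 0
Roots: r = -5 ± 5i (complex conjugates)
General solution: y = e^(-5x)(C₁cos(5x) + C₂sin(5x))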